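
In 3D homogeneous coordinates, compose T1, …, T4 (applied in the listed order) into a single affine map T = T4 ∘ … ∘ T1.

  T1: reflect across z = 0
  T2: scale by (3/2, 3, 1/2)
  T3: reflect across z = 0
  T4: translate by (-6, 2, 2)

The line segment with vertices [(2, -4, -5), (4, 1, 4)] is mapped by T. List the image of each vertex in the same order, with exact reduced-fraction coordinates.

image vertices: (-3, -10, -1/2), (0, 5, 4)

T1 reflect across z = 0: (2, -4, -5) → (2, -4, 5); (4, 1, 4) → (4, 1, -4)
T2 scale by (3/2, 3, 1/2): (2, -4, 5) → (3, -12, 5/2); (4, 1, -4) → (6, 3, -2)
T3 reflect across z = 0: (3, -12, 5/2) → (3, -12, -5/2); (6, 3, -2) → (6, 3, 2)
T4 translate by (-6, 2, 2): (3, -12, -5/2) → (-3, -10, -1/2); (6, 3, 2) → (0, 5, 4)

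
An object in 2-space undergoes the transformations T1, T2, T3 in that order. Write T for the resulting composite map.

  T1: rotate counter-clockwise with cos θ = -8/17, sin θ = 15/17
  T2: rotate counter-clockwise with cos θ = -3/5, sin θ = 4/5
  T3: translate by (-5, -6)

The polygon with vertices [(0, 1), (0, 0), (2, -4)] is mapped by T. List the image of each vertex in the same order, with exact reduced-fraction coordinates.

T1 rotate counter-clockwise with cos θ = -8/17, sin θ = 15/17: (0, 1) → (-15/17, -8/17); (0, 0) → (0, 0); (2, -4) → (44/17, 62/17)
T2 rotate counter-clockwise with cos θ = -3/5, sin θ = 4/5: (-15/17, -8/17) → (77/85, -36/85); (0, 0) → (0, 0); (44/17, 62/17) → (-76/17, -2/17)
T3 translate by (-5, -6): (77/85, -36/85) → (-348/85, -546/85); (0, 0) → (-5, -6); (-76/17, -2/17) → (-161/17, -104/17)

image vertices: (-348/85, -546/85), (-5, -6), (-161/17, -104/17)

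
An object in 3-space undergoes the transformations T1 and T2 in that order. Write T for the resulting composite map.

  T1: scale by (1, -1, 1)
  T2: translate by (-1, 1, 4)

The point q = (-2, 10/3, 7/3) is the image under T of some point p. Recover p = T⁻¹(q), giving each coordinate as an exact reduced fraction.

p = (-1, -7/3, -5/3)

T1 = [1 0 0 0; 0 -1 0 0; 0 0 1 0; 0 0 0 1]
T2·T1 = [1 0 0 -1; 0 -1 0 1; 0 0 1 4; 0 0 0 1]
det M = -1; M⁻¹ = [1 0 0 1; 0 -1 0 1; 0 0 1 -4; 0 0 0 1]
M⁻¹ · (-2, 10/3, 7/3)ᵀ = (-1, -7/3, -5/3)ᵀ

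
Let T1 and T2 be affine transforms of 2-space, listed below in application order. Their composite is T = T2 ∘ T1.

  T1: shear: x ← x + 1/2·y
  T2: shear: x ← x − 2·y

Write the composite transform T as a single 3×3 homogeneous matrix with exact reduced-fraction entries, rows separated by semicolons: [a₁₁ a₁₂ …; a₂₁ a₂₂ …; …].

T1 = [1 1/2 0; 0 1 0; 0 0 1]
T2·T1 = [1 -3/2 0; 0 1 0; 0 0 1]

T = [1 -3/2 0; 0 1 0; 0 0 1]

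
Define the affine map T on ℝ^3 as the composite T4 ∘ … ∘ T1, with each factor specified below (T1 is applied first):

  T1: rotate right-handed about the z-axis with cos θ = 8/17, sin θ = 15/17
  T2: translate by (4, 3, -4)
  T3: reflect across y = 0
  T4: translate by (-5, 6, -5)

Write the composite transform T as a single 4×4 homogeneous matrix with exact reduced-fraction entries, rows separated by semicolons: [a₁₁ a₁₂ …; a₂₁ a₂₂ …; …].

T = [8/17 -15/17 0 -1; -15/17 -8/17 0 3; 0 0 1 -9; 0 0 0 1]

T1 = [8/17 -15/17 0 0; 15/17 8/17 0 0; 0 0 1 0; 0 0 0 1]
T2·T1 = [8/17 -15/17 0 4; 15/17 8/17 0 3; 0 0 1 -4; 0 0 0 1]
T3·…·T1 = [8/17 -15/17 0 4; -15/17 -8/17 0 -3; 0 0 1 -4; 0 0 0 1]
T4·…·T1 = [8/17 -15/17 0 -1; -15/17 -8/17 0 3; 0 0 1 -9; 0 0 0 1]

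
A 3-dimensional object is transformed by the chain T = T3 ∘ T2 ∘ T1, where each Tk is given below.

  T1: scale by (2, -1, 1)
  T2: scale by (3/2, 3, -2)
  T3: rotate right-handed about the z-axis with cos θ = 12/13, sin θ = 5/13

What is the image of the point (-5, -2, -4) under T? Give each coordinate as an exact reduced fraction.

T(p) = (-210/13, -3/13, 8)

T1 scale by (2, -1, 1): (-5, -2, -4) → (-10, 2, -4)
T2 scale by (3/2, 3, -2): (-10, 2, -4) → (-15, 6, 8)
T3 rotate right-handed about the z-axis with cos θ = 12/13, sin θ = 5/13: (-15, 6, 8) → (-210/13, -3/13, 8)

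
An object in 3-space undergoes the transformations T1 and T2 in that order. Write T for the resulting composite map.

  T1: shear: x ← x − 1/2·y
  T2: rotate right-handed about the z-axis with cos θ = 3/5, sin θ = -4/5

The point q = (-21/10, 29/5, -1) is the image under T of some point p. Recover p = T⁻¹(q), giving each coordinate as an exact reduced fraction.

p = (-5, 9/5, -1)

T1 = [1 -1/2 0 0; 0 1 0 0; 0 0 1 0; 0 0 0 1]
T2·T1 = [3/5 1/2 0 0; -4/5 1 0 0; 0 0 1 0; 0 0 0 1]
det M = 1; M⁻¹ = [1 -1/2 0 0; 4/5 3/5 0 0; 0 0 1 0; 0 0 0 1]
M⁻¹ · (-21/10, 29/5, -1)ᵀ = (-5, 9/5, -1)ᵀ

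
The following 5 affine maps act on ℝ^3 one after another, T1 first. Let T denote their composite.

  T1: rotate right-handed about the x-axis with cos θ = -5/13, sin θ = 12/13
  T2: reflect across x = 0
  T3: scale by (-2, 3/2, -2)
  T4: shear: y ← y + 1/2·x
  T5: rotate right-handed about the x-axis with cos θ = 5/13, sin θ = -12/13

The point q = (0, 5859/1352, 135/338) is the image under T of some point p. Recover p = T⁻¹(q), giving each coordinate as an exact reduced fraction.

T1 = [1 0 0 0; 0 -5/13 -12/13 0; 0 12/13 -5/13 0; 0 0 0 1]
T2·T1 = [-1 0 0 0; 0 -5/13 -12/13 0; 0 12/13 -5/13 0; 0 0 0 1]
T3·…·T1 = [2 0 0 0; 0 -15/26 -18/13 0; 0 -24/13 10/13 0; 0 0 0 1]
T4·…·T1 = [2 0 0 0; 1 -15/26 -18/13 0; 0 -24/13 10/13 0; 0 0 0 1]
T5·…·T1 = [2 0 0 0; 5/13 -651/338 30/169 0; -12/13 -30/169 266/169 0; 0 0 0 1]
det M = -6; M⁻¹ = [1/2 0 0 0; 5/39 -266/507 10/169 0; 4/13 -10/169 217/338 0; 0 0 0 1]
M⁻¹ · (0, 5859/1352, 135/338)ᵀ = (0, -9/4, 0)ᵀ

p = (0, -9/4, 0)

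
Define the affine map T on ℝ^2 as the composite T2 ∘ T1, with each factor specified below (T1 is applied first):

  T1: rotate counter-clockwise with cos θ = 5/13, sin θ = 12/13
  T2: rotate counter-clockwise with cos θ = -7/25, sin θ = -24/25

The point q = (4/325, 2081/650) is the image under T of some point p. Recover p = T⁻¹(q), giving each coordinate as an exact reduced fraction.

T1 = [5/13 -12/13 0; 12/13 5/13 0; 0 0 1]
T2·T1 = [253/325 204/325 0; -204/325 253/325 0; 0 0 1]
det M = 1; M⁻¹ = [253/325 -204/325 0; 204/325 253/325 0; 0 0 1]
M⁻¹ · (4/325, 2081/650)ᵀ = (-2, 5/2)ᵀ

p = (-2, 5/2)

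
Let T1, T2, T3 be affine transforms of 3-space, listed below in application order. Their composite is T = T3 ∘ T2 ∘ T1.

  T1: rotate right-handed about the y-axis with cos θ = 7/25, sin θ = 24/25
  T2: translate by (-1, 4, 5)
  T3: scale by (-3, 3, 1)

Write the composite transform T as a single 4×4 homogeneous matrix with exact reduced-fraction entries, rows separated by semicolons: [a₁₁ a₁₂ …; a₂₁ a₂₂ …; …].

T1 = [7/25 0 24/25 0; 0 1 0 0; -24/25 0 7/25 0; 0 0 0 1]
T2·T1 = [7/25 0 24/25 -1; 0 1 0 4; -24/25 0 7/25 5; 0 0 0 1]
T3·…·T1 = [-21/25 0 -72/25 3; 0 3 0 12; -24/25 0 7/25 5; 0 0 0 1]

T = [-21/25 0 -72/25 3; 0 3 0 12; -24/25 0 7/25 5; 0 0 0 1]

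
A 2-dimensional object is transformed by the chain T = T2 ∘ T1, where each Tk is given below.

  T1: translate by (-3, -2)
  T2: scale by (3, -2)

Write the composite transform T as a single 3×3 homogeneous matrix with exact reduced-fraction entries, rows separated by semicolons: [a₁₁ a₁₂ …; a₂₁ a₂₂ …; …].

T1 = [1 0 -3; 0 1 -2; 0 0 1]
T2·T1 = [3 0 -9; 0 -2 4; 0 0 1]

T = [3 0 -9; 0 -2 4; 0 0 1]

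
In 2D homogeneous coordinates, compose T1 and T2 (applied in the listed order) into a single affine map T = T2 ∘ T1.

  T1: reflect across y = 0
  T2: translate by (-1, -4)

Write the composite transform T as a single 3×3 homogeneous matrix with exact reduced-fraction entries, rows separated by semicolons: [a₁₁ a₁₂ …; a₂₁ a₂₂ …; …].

T1 = [1 0 0; 0 -1 0; 0 0 1]
T2·T1 = [1 0 -1; 0 -1 -4; 0 0 1]

T = [1 0 -1; 0 -1 -4; 0 0 1]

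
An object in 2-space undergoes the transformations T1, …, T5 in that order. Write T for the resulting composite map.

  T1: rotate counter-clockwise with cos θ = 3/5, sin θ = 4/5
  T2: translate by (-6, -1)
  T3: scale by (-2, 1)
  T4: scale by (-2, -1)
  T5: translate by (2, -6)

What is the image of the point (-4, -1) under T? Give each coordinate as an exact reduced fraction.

T1 rotate counter-clockwise with cos θ = 3/5, sin θ = 4/5: (-4, -1) → (-8/5, -19/5)
T2 translate by (-6, -1): (-8/5, -19/5) → (-38/5, -24/5)
T3 scale by (-2, 1): (-38/5, -24/5) → (76/5, -24/5)
T4 scale by (-2, -1): (76/5, -24/5) → (-152/5, 24/5)
T5 translate by (2, -6): (-152/5, 24/5) → (-142/5, -6/5)

T(p) = (-142/5, -6/5)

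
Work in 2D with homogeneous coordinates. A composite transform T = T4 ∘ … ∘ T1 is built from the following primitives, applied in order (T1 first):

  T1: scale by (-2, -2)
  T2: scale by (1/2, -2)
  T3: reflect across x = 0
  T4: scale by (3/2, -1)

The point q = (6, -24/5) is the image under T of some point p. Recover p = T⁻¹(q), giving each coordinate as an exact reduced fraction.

T1 = [-2 0 0; 0 -2 0; 0 0 1]
T2·T1 = [-1 0 0; 0 4 0; 0 0 1]
T3·…·T1 = [1 0 0; 0 4 0; 0 0 1]
T4·…·T1 = [3/2 0 0; 0 -4 0; 0 0 1]
det M = -6; M⁻¹ = [2/3 0 0; 0 -1/4 0; 0 0 1]
M⁻¹ · (6, -24/5)ᵀ = (4, 6/5)ᵀ

p = (4, 6/5)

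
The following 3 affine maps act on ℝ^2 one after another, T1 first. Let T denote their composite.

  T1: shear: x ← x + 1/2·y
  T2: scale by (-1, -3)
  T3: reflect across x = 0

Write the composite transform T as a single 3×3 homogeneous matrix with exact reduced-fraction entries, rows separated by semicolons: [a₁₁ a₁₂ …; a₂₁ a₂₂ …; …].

T1 = [1 1/2 0; 0 1 0; 0 0 1]
T2·T1 = [-1 -1/2 0; 0 -3 0; 0 0 1]
T3·…·T1 = [1 1/2 0; 0 -3 0; 0 0 1]

T = [1 1/2 0; 0 -3 0; 0 0 1]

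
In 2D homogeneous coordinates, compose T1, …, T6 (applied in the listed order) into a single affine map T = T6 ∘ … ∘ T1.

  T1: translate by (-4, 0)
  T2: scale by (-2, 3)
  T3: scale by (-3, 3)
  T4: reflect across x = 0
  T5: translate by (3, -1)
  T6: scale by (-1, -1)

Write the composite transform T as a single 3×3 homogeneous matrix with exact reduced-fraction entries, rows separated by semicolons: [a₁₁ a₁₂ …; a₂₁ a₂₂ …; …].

T = [6 0 -27; 0 -9 1; 0 0 1]

T1 = [1 0 -4; 0 1 0; 0 0 1]
T2·T1 = [-2 0 8; 0 3 0; 0 0 1]
T3·…·T1 = [6 0 -24; 0 9 0; 0 0 1]
T4·…·T1 = [-6 0 24; 0 9 0; 0 0 1]
T5·…·T1 = [-6 0 27; 0 9 -1; 0 0 1]
T6·…·T1 = [6 0 -27; 0 -9 1; 0 0 1]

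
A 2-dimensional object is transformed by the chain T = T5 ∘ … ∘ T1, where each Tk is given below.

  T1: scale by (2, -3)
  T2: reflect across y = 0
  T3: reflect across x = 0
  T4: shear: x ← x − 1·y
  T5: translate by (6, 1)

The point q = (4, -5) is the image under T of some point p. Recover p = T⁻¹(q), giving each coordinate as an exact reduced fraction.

T1 = [2 0 0; 0 -3 0; 0 0 1]
T2·T1 = [2 0 0; 0 3 0; 0 0 1]
T3·…·T1 = [-2 0 0; 0 3 0; 0 0 1]
T4·…·T1 = [-2 -3 0; 0 3 0; 0 0 1]
T5·…·T1 = [-2 -3 6; 0 3 1; 0 0 1]
det M = -6; M⁻¹ = [-1/2 -1/2 7/2; 0 1/3 -1/3; 0 0 1]
M⁻¹ · (4, -5)ᵀ = (4, -2)ᵀ

p = (4, -2)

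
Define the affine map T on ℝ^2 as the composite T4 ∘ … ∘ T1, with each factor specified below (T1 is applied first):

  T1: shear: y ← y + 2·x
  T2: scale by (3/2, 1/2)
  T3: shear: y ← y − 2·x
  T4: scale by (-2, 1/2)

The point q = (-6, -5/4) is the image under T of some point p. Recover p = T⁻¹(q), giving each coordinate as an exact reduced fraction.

p = (2, 3)

T1 = [1 0 0; 2 1 0; 0 0 1]
T2·T1 = [3/2 0 0; 1 1/2 0; 0 0 1]
T3·…·T1 = [3/2 0 0; -2 1/2 0; 0 0 1]
T4·…·T1 = [-3 0 0; -1 1/4 0; 0 0 1]
det M = -3/4; M⁻¹ = [-1/3 0 0; -4/3 4 0; 0 0 1]
M⁻¹ · (-6, -5/4)ᵀ = (2, 3)ᵀ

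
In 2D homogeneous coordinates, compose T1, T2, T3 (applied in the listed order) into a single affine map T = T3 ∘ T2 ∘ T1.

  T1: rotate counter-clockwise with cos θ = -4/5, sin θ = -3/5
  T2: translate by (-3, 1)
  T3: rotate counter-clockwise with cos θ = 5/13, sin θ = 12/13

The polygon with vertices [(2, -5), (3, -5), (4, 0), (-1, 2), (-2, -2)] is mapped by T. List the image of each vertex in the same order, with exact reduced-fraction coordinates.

image vertices: (-418/65, -361/65), (-402/65, -424/65), (-71/65, -407/65), (-5/13, -12/13), (-293/65, -61/65)

T1 rotate counter-clockwise with cos θ = -4/5, sin θ = -3/5: (2, -5) → (-23/5, 14/5); (3, -5) → (-27/5, 11/5); (4, 0) → (-16/5, -12/5); (-1, 2) → (2, -1); (-2, -2) → (2/5, 14/5)
T2 translate by (-3, 1): (-23/5, 14/5) → (-38/5, 19/5); (-27/5, 11/5) → (-42/5, 16/5); (-16/5, -12/5) → (-31/5, -7/5); (2, -1) → (-1, 0); (2/5, 14/5) → (-13/5, 19/5)
T3 rotate counter-clockwise with cos θ = 5/13, sin θ = 12/13: (-38/5, 19/5) → (-418/65, -361/65); (-42/5, 16/5) → (-402/65, -424/65); (-31/5, -7/5) → (-71/65, -407/65); (-1, 0) → (-5/13, -12/13); (-13/5, 19/5) → (-293/65, -61/65)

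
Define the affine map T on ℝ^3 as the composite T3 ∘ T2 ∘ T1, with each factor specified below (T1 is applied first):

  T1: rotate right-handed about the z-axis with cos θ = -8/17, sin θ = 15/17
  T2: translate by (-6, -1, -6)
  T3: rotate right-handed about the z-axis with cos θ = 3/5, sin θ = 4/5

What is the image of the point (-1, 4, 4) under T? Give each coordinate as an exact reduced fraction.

T1 rotate right-handed about the z-axis with cos θ = -8/17, sin θ = 15/17: (-1, 4, 4) → (-52/17, -47/17, 4)
T2 translate by (-6, -1, -6): (-52/17, -47/17, 4) → (-154/17, -64/17, -2)
T3 rotate right-handed about the z-axis with cos θ = 3/5, sin θ = 4/5: (-154/17, -64/17, -2) → (-206/85, -808/85, -2)

T(p) = (-206/85, -808/85, -2)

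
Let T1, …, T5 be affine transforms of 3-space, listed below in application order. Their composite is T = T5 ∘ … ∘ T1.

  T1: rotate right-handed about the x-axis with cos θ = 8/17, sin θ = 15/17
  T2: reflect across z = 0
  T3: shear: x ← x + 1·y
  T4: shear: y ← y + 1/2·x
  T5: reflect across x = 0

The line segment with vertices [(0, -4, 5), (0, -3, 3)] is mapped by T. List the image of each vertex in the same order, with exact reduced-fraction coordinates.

T1 rotate right-handed about the x-axis with cos θ = 8/17, sin θ = 15/17: (0, -4, 5) → (0, -107/17, -20/17); (0, -3, 3) → (0, -69/17, -21/17)
T2 reflect across z = 0: (0, -107/17, -20/17) → (0, -107/17, 20/17); (0, -69/17, -21/17) → (0, -69/17, 21/17)
T3 shear: x ← x + 1·y: (0, -107/17, 20/17) → (-107/17, -107/17, 20/17); (0, -69/17, 21/17) → (-69/17, -69/17, 21/17)
T4 shear: y ← y + 1/2·x: (-107/17, -107/17, 20/17) → (-107/17, -321/34, 20/17); (-69/17, -69/17, 21/17) → (-69/17, -207/34, 21/17)
T5 reflect across x = 0: (-107/17, -321/34, 20/17) → (107/17, -321/34, 20/17); (-69/17, -207/34, 21/17) → (69/17, -207/34, 21/17)

image vertices: (107/17, -321/34, 20/17), (69/17, -207/34, 21/17)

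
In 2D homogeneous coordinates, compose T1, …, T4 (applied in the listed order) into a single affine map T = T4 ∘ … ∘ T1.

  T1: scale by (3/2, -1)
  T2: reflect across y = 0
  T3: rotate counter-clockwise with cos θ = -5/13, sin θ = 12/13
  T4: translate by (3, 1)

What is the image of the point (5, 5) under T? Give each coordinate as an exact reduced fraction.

T1 scale by (3/2, -1): (5, 5) → (15/2, -5)
T2 reflect across y = 0: (15/2, -5) → (15/2, 5)
T3 rotate counter-clockwise with cos θ = -5/13, sin θ = 12/13: (15/2, 5) → (-15/2, 5)
T4 translate by (3, 1): (-15/2, 5) → (-9/2, 6)

T(p) = (-9/2, 6)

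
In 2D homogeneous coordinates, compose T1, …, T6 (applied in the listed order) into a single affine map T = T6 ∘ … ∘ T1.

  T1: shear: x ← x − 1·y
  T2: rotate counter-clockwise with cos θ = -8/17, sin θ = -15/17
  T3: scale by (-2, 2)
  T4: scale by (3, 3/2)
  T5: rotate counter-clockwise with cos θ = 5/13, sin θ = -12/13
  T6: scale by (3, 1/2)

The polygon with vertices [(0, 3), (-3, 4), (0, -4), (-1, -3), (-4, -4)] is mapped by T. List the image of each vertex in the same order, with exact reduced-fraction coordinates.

image vertices: (-3942/221, 5283/442), (-2556/221, 9447/442), (5256/221, -3522/221), (4842/221, -2241/221), (8856/221, -1920/221)

T1 shear: x ← x − 1·y: (0, 3) → (-3, 3); (-3, 4) → (-7, 4); (0, -4) → (4, -4); (-1, -3) → (2, -3); (-4, -4) → (0, -4)
T2 rotate counter-clockwise with cos θ = -8/17, sin θ = -15/17: (-3, 3) → (69/17, 21/17); (-7, 4) → (116/17, 73/17); (4, -4) → (-92/17, -28/17); (2, -3) → (-61/17, -6/17); (0, -4) → (-60/17, 32/17)
T3 scale by (-2, 2): (69/17, 21/17) → (-138/17, 42/17); (116/17, 73/17) → (-232/17, 146/17); (-92/17, -28/17) → (184/17, -56/17); (-61/17, -6/17) → (122/17, -12/17); (-60/17, 32/17) → (120/17, 64/17)
T4 scale by (3, 3/2): (-138/17, 42/17) → (-414/17, 63/17); (-232/17, 146/17) → (-696/17, 219/17); (184/17, -56/17) → (552/17, -84/17); (122/17, -12/17) → (366/17, -18/17); (120/17, 64/17) → (360/17, 96/17)
T5 rotate counter-clockwise with cos θ = 5/13, sin θ = -12/13: (-414/17, 63/17) → (-1314/221, 5283/221); (-696/17, 219/17) → (-852/221, 9447/221); (552/17, -84/17) → (1752/221, -7044/221); (366/17, -18/17) → (1614/221, -4482/221); (360/17, 96/17) → (2952/221, -3840/221)
T6 scale by (3, 1/2): (-1314/221, 5283/221) → (-3942/221, 5283/442); (-852/221, 9447/221) → (-2556/221, 9447/442); (1752/221, -7044/221) → (5256/221, -3522/221); (1614/221, -4482/221) → (4842/221, -2241/221); (2952/221, -3840/221) → (8856/221, -1920/221)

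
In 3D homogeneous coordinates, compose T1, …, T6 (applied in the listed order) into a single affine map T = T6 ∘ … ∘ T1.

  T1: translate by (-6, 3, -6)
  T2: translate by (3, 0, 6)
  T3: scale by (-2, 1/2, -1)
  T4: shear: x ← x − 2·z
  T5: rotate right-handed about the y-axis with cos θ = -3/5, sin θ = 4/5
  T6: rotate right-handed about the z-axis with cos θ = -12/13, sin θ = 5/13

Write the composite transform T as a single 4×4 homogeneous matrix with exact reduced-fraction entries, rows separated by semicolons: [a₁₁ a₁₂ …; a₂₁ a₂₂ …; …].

T1 = [1 0 0 -6; 0 1 0 3; 0 0 1 -6; 0 0 0 1]
T2·T1 = [1 0 0 -3; 0 1 0 3; 0 0 1 0; 0 0 0 1]
T3·…·T1 = [-2 0 0 6; 0 1/2 0 3/2; 0 0 -1 0; 0 0 0 1]
T4·…·T1 = [-2 0 2 6; 0 1/2 0 3/2; 0 0 -1 0; 0 0 0 1]
T5·…·T1 = [6/5 0 -2 -18/5; 0 1/2 0 3/2; 8/5 0 -1 -24/5; 0 0 0 1]
T6·…·T1 = [-72/65 -5/26 24/13 357/130; 6/13 -6/13 -10/13 -36/13; 8/5 0 -1 -24/5; 0 0 0 1]

T = [-72/65 -5/26 24/13 357/130; 6/13 -6/13 -10/13 -36/13; 8/5 0 -1 -24/5; 0 0 0 1]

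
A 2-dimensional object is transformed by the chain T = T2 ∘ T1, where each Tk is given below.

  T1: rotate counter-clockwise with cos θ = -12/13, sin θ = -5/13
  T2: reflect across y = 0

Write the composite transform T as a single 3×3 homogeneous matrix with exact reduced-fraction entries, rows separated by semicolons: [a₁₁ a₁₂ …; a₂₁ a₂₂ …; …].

T1 = [-12/13 5/13 0; -5/13 -12/13 0; 0 0 1]
T2·T1 = [-12/13 5/13 0; 5/13 12/13 0; 0 0 1]

T = [-12/13 5/13 0; 5/13 12/13 0; 0 0 1]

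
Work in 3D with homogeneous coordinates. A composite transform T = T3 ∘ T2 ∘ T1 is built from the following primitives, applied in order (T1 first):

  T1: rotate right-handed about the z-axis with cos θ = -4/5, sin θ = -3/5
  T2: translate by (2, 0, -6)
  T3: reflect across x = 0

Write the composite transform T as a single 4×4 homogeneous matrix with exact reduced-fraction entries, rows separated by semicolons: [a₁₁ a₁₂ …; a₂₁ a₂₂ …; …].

T1 = [-4/5 3/5 0 0; -3/5 -4/5 0 0; 0 0 1 0; 0 0 0 1]
T2·T1 = [-4/5 3/5 0 2; -3/5 -4/5 0 0; 0 0 1 -6; 0 0 0 1]
T3·…·T1 = [4/5 -3/5 0 -2; -3/5 -4/5 0 0; 0 0 1 -6; 0 0 0 1]

T = [4/5 -3/5 0 -2; -3/5 -4/5 0 0; 0 0 1 -6; 0 0 0 1]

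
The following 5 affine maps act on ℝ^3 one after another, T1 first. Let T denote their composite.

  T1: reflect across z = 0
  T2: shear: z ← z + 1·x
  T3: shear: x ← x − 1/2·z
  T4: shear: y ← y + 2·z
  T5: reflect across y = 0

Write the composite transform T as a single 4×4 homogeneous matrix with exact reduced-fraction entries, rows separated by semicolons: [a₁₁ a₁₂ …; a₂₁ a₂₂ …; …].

T1 = [1 0 0 0; 0 1 0 0; 0 0 -1 0; 0 0 0 1]
T2·T1 = [1 0 0 0; 0 1 0 0; 1 0 -1 0; 0 0 0 1]
T3·…·T1 = [1/2 0 1/2 0; 0 1 0 0; 1 0 -1 0; 0 0 0 1]
T4·…·T1 = [1/2 0 1/2 0; 2 1 -2 0; 1 0 -1 0; 0 0 0 1]
T5·…·T1 = [1/2 0 1/2 0; -2 -1 2 0; 1 0 -1 0; 0 0 0 1]

T = [1/2 0 1/2 0; -2 -1 2 0; 1 0 -1 0; 0 0 0 1]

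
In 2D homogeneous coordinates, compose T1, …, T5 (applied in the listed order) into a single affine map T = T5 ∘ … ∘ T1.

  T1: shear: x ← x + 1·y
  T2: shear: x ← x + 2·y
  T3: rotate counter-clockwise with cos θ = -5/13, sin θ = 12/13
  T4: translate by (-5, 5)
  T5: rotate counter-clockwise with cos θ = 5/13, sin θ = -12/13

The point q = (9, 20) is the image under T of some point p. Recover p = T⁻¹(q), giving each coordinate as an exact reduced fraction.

p = (-1, 5)

T1 = [1 1 0; 0 1 0; 0 0 1]
T2·T1 = [1 3 0; 0 1 0; 0 0 1]
T3·…·T1 = [-5/13 -27/13 0; 12/13 31/13 0; 0 0 1]
T4·…·T1 = [-5/13 -27/13 -5; 12/13 31/13 5; 0 0 1]
T5·…·T1 = [119/169 237/169 35/13; 120/169 479/169 85/13; 0 0 1]
det M = 1; M⁻¹ = [479/169 -237/169 20/13; -120/169 119/169 -35/13; 0 0 1]
M⁻¹ · (9, 20)ᵀ = (-1, 5)ᵀ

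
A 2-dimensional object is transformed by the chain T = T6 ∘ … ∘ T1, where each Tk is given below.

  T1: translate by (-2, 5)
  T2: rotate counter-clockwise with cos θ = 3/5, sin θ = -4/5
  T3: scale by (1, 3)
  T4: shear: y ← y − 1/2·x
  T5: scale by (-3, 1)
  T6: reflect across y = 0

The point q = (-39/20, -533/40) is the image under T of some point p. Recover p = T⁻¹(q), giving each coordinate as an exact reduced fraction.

T1 = [1 0 -2; 0 1 5; 0 0 1]
T2·T1 = [3/5 4/5 14/5; -4/5 3/5 23/5; 0 0 1]
T3·…·T1 = [3/5 4/5 14/5; -12/5 9/5 69/5; 0 0 1]
T4·…·T1 = [3/5 4/5 14/5; -27/10 7/5 62/5; 0 0 1]
T5·…·T1 = [-9/5 -12/5 -42/5; -27/10 7/5 62/5; 0 0 1]
T6·…·T1 = [-9/5 -12/5 -42/5; 27/10 -7/5 -62/5; 0 0 1]
det M = 9; M⁻¹ = [-7/45 4/15 2; -3/10 -1/5 -5; 0 0 1]
M⁻¹ · (-39/20, -533/40)ᵀ = (-5/4, -7/4)ᵀ

p = (-5/4, -7/4)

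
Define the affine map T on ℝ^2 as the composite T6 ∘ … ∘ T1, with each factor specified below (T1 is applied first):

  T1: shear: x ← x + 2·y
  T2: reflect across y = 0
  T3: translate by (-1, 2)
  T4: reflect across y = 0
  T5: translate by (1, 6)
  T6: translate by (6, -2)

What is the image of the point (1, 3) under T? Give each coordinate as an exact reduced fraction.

T1 shear: x ← x + 2·y: (1, 3) → (7, 3)
T2 reflect across y = 0: (7, 3) → (7, -3)
T3 translate by (-1, 2): (7, -3) → (6, -1)
T4 reflect across y = 0: (6, -1) → (6, 1)
T5 translate by (1, 6): (6, 1) → (7, 7)
T6 translate by (6, -2): (7, 7) → (13, 5)

T(p) = (13, 5)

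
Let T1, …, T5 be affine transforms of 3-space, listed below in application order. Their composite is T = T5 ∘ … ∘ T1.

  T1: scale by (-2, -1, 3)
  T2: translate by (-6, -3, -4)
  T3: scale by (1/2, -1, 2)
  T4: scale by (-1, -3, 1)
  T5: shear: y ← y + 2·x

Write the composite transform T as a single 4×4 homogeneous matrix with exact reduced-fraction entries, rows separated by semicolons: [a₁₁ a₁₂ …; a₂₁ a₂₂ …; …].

T = [1 0 0 3; 2 -3 0 -3; 0 0 6 -8; 0 0 0 1]

T1 = [-2 0 0 0; 0 -1 0 0; 0 0 3 0; 0 0 0 1]
T2·T1 = [-2 0 0 -6; 0 -1 0 -3; 0 0 3 -4; 0 0 0 1]
T3·…·T1 = [-1 0 0 -3; 0 1 0 3; 0 0 6 -8; 0 0 0 1]
T4·…·T1 = [1 0 0 3; 0 -3 0 -9; 0 0 6 -8; 0 0 0 1]
T5·…·T1 = [1 0 0 3; 2 -3 0 -3; 0 0 6 -8; 0 0 0 1]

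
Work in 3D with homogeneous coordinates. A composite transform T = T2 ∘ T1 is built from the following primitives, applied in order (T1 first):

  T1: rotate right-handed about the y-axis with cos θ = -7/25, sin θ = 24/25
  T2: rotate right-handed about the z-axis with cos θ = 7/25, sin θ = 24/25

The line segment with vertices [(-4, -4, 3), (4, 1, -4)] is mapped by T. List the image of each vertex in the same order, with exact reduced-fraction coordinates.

T1 rotate right-handed about the y-axis with cos θ = -7/25, sin θ = 24/25: (-4, -4, 3) → (4, -4, 3); (4, 1, -4) → (-124/25, 1, -68/25)
T2 rotate right-handed about the z-axis with cos θ = 7/25, sin θ = 24/25: (4, -4, 3) → (124/25, 68/25, 3); (-124/25, 1, -68/25) → (-1468/625, -2801/625, -68/25)

image vertices: (124/25, 68/25, 3), (-1468/625, -2801/625, -68/25)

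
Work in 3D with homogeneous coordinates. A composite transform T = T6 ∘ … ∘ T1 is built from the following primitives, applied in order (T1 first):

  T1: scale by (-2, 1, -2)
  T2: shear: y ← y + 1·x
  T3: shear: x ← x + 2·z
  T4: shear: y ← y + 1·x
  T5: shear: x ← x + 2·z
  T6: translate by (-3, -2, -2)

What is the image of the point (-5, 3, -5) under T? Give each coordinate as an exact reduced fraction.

T1 scale by (-2, 1, -2): (-5, 3, -5) → (10, 3, 10)
T2 shear: y ← y + 1·x: (10, 3, 10) → (10, 13, 10)
T3 shear: x ← x + 2·z: (10, 13, 10) → (30, 13, 10)
T4 shear: y ← y + 1·x: (30, 13, 10) → (30, 43, 10)
T5 shear: x ← x + 2·z: (30, 43, 10) → (50, 43, 10)
T6 translate by (-3, -2, -2): (50, 43, 10) → (47, 41, 8)

T(p) = (47, 41, 8)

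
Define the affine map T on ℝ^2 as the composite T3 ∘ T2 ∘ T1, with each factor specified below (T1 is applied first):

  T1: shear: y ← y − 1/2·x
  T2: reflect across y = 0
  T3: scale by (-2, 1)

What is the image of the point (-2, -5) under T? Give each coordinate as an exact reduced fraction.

T(p) = (4, 4)

T1 shear: y ← y − 1/2·x: (-2, -5) → (-2, -4)
T2 reflect across y = 0: (-2, -4) → (-2, 4)
T3 scale by (-2, 1): (-2, 4) → (4, 4)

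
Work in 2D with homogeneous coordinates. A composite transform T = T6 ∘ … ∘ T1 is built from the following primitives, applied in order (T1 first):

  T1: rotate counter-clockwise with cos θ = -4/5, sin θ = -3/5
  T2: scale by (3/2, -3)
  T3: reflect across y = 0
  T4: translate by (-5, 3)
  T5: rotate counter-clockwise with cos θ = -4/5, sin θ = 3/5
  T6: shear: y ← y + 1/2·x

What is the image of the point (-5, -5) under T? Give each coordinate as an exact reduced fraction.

T(p) = (-58/5, -271/10)

T1 rotate counter-clockwise with cos θ = -4/5, sin θ = -3/5: (-5, -5) → (1, 7)
T2 scale by (3/2, -3): (1, 7) → (3/2, -21)
T3 reflect across y = 0: (3/2, -21) → (3/2, 21)
T4 translate by (-5, 3): (3/2, 21) → (-7/2, 24)
T5 rotate counter-clockwise with cos θ = -4/5, sin θ = 3/5: (-7/2, 24) → (-58/5, -213/10)
T6 shear: y ← y + 1/2·x: (-58/5, -213/10) → (-58/5, -271/10)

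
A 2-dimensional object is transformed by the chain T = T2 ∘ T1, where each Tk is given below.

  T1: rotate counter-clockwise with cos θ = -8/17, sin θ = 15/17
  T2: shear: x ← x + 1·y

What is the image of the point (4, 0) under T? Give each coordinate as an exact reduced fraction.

T(p) = (28/17, 60/17)

T1 rotate counter-clockwise with cos θ = -8/17, sin θ = 15/17: (4, 0) → (-32/17, 60/17)
T2 shear: x ← x + 1·y: (-32/17, 60/17) → (28/17, 60/17)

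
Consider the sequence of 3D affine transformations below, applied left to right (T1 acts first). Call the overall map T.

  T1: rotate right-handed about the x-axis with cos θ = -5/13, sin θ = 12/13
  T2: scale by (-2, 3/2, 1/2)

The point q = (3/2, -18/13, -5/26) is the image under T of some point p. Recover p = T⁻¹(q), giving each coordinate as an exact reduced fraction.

T1 = [1 0 0 0; 0 -5/13 -12/13 0; 0 12/13 -5/13 0; 0 0 0 1]
T2·T1 = [-2 0 0 0; 0 -15/26 -18/13 0; 0 6/13 -5/26 0; 0 0 0 1]
det M = -3/2; M⁻¹ = [-1/2 0 0 0; 0 -10/39 24/13 0; 0 -8/13 -10/13 0; 0 0 0 1]
M⁻¹ · (3/2, -18/13, -5/26)ᵀ = (-3/4, 0, 1)ᵀ

p = (-3/4, 0, 1)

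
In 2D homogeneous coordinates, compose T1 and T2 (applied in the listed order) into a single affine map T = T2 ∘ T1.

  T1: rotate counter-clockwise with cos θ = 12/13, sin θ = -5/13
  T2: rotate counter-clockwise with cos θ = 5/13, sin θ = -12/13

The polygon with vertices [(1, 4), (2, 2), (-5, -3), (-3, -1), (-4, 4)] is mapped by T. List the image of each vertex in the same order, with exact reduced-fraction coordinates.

T1 rotate counter-clockwise with cos θ = 12/13, sin θ = -5/13: (1, 4) → (32/13, 43/13); (2, 2) → (34/13, 14/13); (-5, -3) → (-75/13, -11/13); (-3, -1) → (-41/13, 3/13); (-4, 4) → (-28/13, 68/13)
T2 rotate counter-clockwise with cos θ = 5/13, sin θ = -12/13: (32/13, 43/13) → (4, -1); (34/13, 14/13) → (2, -2); (-75/13, -11/13) → (-3, 5); (-41/13, 3/13) → (-1, 3); (-28/13, 68/13) → (4, 4)

image vertices: (4, -1), (2, -2), (-3, 5), (-1, 3), (4, 4)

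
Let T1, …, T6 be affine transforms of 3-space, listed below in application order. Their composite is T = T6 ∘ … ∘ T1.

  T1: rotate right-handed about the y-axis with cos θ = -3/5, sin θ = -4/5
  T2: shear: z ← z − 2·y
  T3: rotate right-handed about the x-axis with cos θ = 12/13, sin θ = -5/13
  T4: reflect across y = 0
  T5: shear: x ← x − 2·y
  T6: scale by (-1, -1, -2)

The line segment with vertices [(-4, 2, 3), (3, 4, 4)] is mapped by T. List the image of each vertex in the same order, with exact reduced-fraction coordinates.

T1 rotate right-handed about the y-axis with cos θ = -3/5, sin θ = -4/5: (-4, 2, 3) → (0, 2, -5); (3, 4, 4) → (-5, 4, 0)
T2 shear: z ← z − 2·y: (0, 2, -5) → (0, 2, -9); (-5, 4, 0) → (-5, 4, -8)
T3 rotate right-handed about the x-axis with cos θ = 12/13, sin θ = -5/13: (0, 2, -9) → (0, -21/13, -118/13); (-5, 4, -8) → (-5, 8/13, -116/13)
T4 reflect across y = 0: (0, -21/13, -118/13) → (0, 21/13, -118/13); (-5, 8/13, -116/13) → (-5, -8/13, -116/13)
T5 shear: x ← x − 2·y: (0, 21/13, -118/13) → (-42/13, 21/13, -118/13); (-5, -8/13, -116/13) → (-49/13, -8/13, -116/13)
T6 scale by (-1, -1, -2): (-42/13, 21/13, -118/13) → (42/13, -21/13, 236/13); (-49/13, -8/13, -116/13) → (49/13, 8/13, 232/13)

image vertices: (42/13, -21/13, 236/13), (49/13, 8/13, 232/13)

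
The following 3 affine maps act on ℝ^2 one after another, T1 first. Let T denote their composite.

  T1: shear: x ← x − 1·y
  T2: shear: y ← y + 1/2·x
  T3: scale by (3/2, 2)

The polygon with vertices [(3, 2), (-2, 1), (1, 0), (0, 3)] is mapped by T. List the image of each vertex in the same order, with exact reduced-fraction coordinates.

T1 shear: x ← x − 1·y: (3, 2) → (1, 2); (-2, 1) → (-3, 1); (1, 0) → (1, 0); (0, 3) → (-3, 3)
T2 shear: y ← y + 1/2·x: (1, 2) → (1, 5/2); (-3, 1) → (-3, -1/2); (1, 0) → (1, 1/2); (-3, 3) → (-3, 3/2)
T3 scale by (3/2, 2): (1, 5/2) → (3/2, 5); (-3, -1/2) → (-9/2, -1); (1, 1/2) → (3/2, 1); (-3, 3/2) → (-9/2, 3)

image vertices: (3/2, 5), (-9/2, -1), (3/2, 1), (-9/2, 3)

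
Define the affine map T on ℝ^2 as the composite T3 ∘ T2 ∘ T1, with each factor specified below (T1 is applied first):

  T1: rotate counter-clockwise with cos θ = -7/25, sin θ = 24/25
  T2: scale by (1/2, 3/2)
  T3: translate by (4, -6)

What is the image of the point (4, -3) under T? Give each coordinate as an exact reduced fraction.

T(p) = (122/25, 51/50)

T1 rotate counter-clockwise with cos θ = -7/25, sin θ = 24/25: (4, -3) → (44/25, 117/25)
T2 scale by (1/2, 3/2): (44/25, 117/25) → (22/25, 351/50)
T3 translate by (4, -6): (22/25, 351/50) → (122/25, 51/50)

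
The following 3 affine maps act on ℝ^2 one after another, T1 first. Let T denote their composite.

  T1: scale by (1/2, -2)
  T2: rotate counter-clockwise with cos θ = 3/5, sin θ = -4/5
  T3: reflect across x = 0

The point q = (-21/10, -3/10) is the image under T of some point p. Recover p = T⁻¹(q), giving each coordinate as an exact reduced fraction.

p = (3, -3/4)

T1 = [1/2 0 0; 0 -2 0; 0 0 1]
T2·T1 = [3/10 -8/5 0; -2/5 -6/5 0; 0 0 1]
T3·…·T1 = [-3/10 8/5 0; -2/5 -6/5 0; 0 0 1]
det M = 1; M⁻¹ = [-6/5 -8/5 0; 2/5 -3/10 0; 0 0 1]
M⁻¹ · (-21/10, -3/10)ᵀ = (3, -3/4)ᵀ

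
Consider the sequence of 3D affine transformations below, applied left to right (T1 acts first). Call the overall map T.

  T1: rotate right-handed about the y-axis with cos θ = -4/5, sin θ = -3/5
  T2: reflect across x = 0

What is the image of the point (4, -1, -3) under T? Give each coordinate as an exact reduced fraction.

T(p) = (7/5, -1, 24/5)

T1 rotate right-handed about the y-axis with cos θ = -4/5, sin θ = -3/5: (4, -1, -3) → (-7/5, -1, 24/5)
T2 reflect across x = 0: (-7/5, -1, 24/5) → (7/5, -1, 24/5)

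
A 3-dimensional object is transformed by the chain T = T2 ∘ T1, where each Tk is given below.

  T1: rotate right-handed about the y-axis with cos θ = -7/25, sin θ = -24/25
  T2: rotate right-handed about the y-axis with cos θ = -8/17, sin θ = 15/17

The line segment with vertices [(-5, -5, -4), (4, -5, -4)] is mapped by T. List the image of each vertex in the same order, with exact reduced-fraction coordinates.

image vertices: (-2428/425, -5, -1229/425), (1316/425, -5, -2012/425)

T1 rotate right-handed about the y-axis with cos θ = -7/25, sin θ = -24/25: (-5, -5, -4) → (131/25, -5, -92/25); (4, -5, -4) → (68/25, -5, 124/25)
T2 rotate right-handed about the y-axis with cos θ = -8/17, sin θ = 15/17: (131/25, -5, -92/25) → (-2428/425, -5, -1229/425); (68/25, -5, 124/25) → (1316/425, -5, -2012/425)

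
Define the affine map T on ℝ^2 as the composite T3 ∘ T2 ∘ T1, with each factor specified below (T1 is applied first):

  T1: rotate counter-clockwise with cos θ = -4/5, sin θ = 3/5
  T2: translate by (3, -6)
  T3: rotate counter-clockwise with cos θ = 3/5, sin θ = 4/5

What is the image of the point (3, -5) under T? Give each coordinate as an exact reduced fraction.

T(p) = (58/25, 69/25)

T1 rotate counter-clockwise with cos θ = -4/5, sin θ = 3/5: (3, -5) → (3/5, 29/5)
T2 translate by (3, -6): (3/5, 29/5) → (18/5, -1/5)
T3 rotate counter-clockwise with cos θ = 3/5, sin θ = 4/5: (18/5, -1/5) → (58/25, 69/25)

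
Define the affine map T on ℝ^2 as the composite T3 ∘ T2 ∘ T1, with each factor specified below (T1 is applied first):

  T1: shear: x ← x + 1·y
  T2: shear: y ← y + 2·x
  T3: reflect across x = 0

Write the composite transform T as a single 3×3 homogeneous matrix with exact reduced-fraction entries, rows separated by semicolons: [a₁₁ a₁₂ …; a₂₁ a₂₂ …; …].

T1 = [1 1 0; 0 1 0; 0 0 1]
T2·T1 = [1 1 0; 2 3 0; 0 0 1]
T3·…·T1 = [-1 -1 0; 2 3 0; 0 0 1]

T = [-1 -1 0; 2 3 0; 0 0 1]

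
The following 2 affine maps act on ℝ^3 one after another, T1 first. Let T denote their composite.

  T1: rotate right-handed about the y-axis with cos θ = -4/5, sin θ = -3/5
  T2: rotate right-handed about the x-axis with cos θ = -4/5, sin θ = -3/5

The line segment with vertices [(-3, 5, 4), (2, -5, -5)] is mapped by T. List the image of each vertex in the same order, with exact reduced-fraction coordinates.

T1 rotate right-handed about the y-axis with cos θ = -4/5, sin θ = -3/5: (-3, 5, 4) → (0, 5, -5); (2, -5, -5) → (7/5, -5, 26/5)
T2 rotate right-handed about the x-axis with cos θ = -4/5, sin θ = -3/5: (0, 5, -5) → (0, -7, 1); (7/5, -5, 26/5) → (7/5, 178/25, -29/25)

image vertices: (0, -7, 1), (7/5, 178/25, -29/25)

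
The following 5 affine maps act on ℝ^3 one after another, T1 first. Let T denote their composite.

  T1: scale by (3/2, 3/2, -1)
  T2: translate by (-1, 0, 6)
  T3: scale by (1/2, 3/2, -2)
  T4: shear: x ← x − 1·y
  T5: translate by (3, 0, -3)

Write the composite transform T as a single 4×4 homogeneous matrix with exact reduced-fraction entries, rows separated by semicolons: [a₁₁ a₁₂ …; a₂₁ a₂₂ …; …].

T = [3/4 -9/4 0 5/2; 0 9/4 0 0; 0 0 2 -15; 0 0 0 1]

T1 = [3/2 0 0 0; 0 3/2 0 0; 0 0 -1 0; 0 0 0 1]
T2·T1 = [3/2 0 0 -1; 0 3/2 0 0; 0 0 -1 6; 0 0 0 1]
T3·…·T1 = [3/4 0 0 -1/2; 0 9/4 0 0; 0 0 2 -12; 0 0 0 1]
T4·…·T1 = [3/4 -9/4 0 -1/2; 0 9/4 0 0; 0 0 2 -12; 0 0 0 1]
T5·…·T1 = [3/4 -9/4 0 5/2; 0 9/4 0 0; 0 0 2 -15; 0 0 0 1]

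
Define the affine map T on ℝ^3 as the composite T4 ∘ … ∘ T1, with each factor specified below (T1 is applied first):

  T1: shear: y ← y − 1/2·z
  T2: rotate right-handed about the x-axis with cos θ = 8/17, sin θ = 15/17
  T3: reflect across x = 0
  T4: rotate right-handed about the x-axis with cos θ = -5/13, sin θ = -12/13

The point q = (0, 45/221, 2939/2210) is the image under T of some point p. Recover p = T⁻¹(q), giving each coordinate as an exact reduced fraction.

p = (0, -2/5, 1)

T1 = [1 0 0 0; 0 1 -1/2 0; 0 0 1 0; 0 0 0 1]
T2·T1 = [1 0 0 0; 0 8/17 -19/17 0; 0 15/17 1/34 0; 0 0 0 1]
T3·…·T1 = [-1 0 0 0; 0 8/17 -19/17 0; 0 15/17 1/34 0; 0 0 0 1]
T4·…·T1 = [-1 0 0 0; 0 140/221 101/221 0; 0 -171/221 451/442 0; 0 0 0 1]
det M = -1; M⁻¹ = [-1 0 0 0; 0 451/442 -101/221 0; 0 171/221 140/221 0; 0 0 0 1]
M⁻¹ · (0, 45/221, 2939/2210)ᵀ = (0, -2/5, 1)ᵀ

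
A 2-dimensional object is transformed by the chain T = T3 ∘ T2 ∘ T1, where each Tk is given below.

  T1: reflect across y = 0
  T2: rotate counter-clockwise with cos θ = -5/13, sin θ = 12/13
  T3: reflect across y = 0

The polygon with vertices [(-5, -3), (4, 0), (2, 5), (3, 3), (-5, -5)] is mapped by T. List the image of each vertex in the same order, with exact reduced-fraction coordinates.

image vertices: (-11/13, 75/13), (-20/13, -48/13), (50/13, -49/13), (21/13, -51/13), (-35/13, 85/13)

T1 reflect across y = 0: (-5, -3) → (-5, 3); (4, 0) → (4, 0); (2, 5) → (2, -5); (3, 3) → (3, -3); (-5, -5) → (-5, 5)
T2 rotate counter-clockwise with cos θ = -5/13, sin θ = 12/13: (-5, 3) → (-11/13, -75/13); (4, 0) → (-20/13, 48/13); (2, -5) → (50/13, 49/13); (3, -3) → (21/13, 51/13); (-5, 5) → (-35/13, -85/13)
T3 reflect across y = 0: (-11/13, -75/13) → (-11/13, 75/13); (-20/13, 48/13) → (-20/13, -48/13); (50/13, 49/13) → (50/13, -49/13); (21/13, 51/13) → (21/13, -51/13); (-35/13, -85/13) → (-35/13, 85/13)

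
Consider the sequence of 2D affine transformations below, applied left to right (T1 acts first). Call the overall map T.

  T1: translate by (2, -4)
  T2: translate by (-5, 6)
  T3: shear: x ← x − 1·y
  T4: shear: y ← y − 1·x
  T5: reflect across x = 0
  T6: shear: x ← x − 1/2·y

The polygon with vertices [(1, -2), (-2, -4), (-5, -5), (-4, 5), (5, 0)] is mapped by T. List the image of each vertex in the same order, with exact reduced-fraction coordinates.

T1 translate by (2, -4): (1, -2) → (3, -6); (-2, -4) → (0, -8); (-5, -5) → (-3, -9); (-4, 5) → (-2, 1); (5, 0) → (7, -4)
T2 translate by (-5, 6): (3, -6) → (-2, 0); (0, -8) → (-5, -2); (-3, -9) → (-8, -3); (-2, 1) → (-7, 7); (7, -4) → (2, 2)
T3 shear: x ← x − 1·y: (-2, 0) → (-2, 0); (-5, -2) → (-3, -2); (-8, -3) → (-5, -3); (-7, 7) → (-14, 7); (2, 2) → (0, 2)
T4 shear: y ← y − 1·x: (-2, 0) → (-2, 2); (-3, -2) → (-3, 1); (-5, -3) → (-5, 2); (-14, 7) → (-14, 21); (0, 2) → (0, 2)
T5 reflect across x = 0: (-2, 2) → (2, 2); (-3, 1) → (3, 1); (-5, 2) → (5, 2); (-14, 21) → (14, 21); (0, 2) → (0, 2)
T6 shear: x ← x − 1/2·y: (2, 2) → (1, 2); (3, 1) → (5/2, 1); (5, 2) → (4, 2); (14, 21) → (7/2, 21); (0, 2) → (-1, 2)

image vertices: (1, 2), (5/2, 1), (4, 2), (7/2, 21), (-1, 2)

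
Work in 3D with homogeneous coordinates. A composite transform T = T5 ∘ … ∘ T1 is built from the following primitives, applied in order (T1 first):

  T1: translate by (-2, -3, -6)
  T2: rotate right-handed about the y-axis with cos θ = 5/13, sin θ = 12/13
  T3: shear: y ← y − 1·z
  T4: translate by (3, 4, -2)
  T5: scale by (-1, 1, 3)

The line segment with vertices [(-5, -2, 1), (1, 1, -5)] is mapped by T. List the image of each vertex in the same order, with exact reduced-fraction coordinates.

T1 translate by (-2, -3, -6): (-5, -2, 1) → (-7, -5, -5); (1, 1, -5) → (-1, -2, -11)
T2 rotate right-handed about the y-axis with cos θ = 5/13, sin θ = 12/13: (-7, -5, -5) → (-95/13, -5, 59/13); (-1, -2, -11) → (-137/13, -2, -43/13)
T3 shear: y ← y − 1·z: (-95/13, -5, 59/13) → (-95/13, -124/13, 59/13); (-137/13, -2, -43/13) → (-137/13, 17/13, -43/13)
T4 translate by (3, 4, -2): (-95/13, -124/13, 59/13) → (-56/13, -72/13, 33/13); (-137/13, 17/13, -43/13) → (-98/13, 69/13, -69/13)
T5 scale by (-1, 1, 3): (-56/13, -72/13, 33/13) → (56/13, -72/13, 99/13); (-98/13, 69/13, -69/13) → (98/13, 69/13, -207/13)

image vertices: (56/13, -72/13, 99/13), (98/13, 69/13, -207/13)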